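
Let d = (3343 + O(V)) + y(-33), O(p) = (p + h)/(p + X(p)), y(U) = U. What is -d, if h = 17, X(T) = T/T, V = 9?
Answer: -16563/5 ≈ -3312.6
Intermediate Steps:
X(T) = 1
O(p) = (17 + p)/(1 + p) (O(p) = (p + 17)/(p + 1) = (17 + p)/(1 + p))
d = 16563/5 (d = (3343 + (17 + 9)/(1 + 9)) - 33 = (3343 + 26/10) - 33 = (3343 + (1/10)*26) - 33 = (3343 + 13/5) - 33 = 16728/5 - 33 = 16563/5 ≈ 3312.6)
-d = -1*16563/5 = -16563/5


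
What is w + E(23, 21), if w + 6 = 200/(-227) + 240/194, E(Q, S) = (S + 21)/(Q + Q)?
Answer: -2395903/506437 ≈ -4.7309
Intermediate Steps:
E(Q, S) = (21 + S)/(2*Q) (E(Q, S) = (21 + S)/((2*Q)) = (21 + S)*(1/(2*Q)) = (21 + S)/(2*Q))
w = -124274/22019 (w = -6 + (200/(-227) + 240/194) = -6 + (200*(-1/227) + 240*(1/194)) = -6 + (-200/227 + 120/97) = -6 + 7840/22019 = -124274/22019 ≈ -5.6439)
w + E(23, 21) = -124274/22019 + (½)*(21 + 21)/23 = -124274/22019 + (½)*(1/23)*42 = -124274/22019 + 21/23 = -2395903/506437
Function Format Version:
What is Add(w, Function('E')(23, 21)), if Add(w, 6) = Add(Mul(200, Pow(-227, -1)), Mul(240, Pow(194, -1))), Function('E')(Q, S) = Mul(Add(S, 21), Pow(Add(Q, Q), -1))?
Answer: Rational(-2395903, 506437) ≈ -4.7309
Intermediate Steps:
Function('E')(Q, S) = Mul(Rational(1, 2), Pow(Q, -1), Add(21, S)) (Function('E')(Q, S) = Mul(Add(21, S), Pow(Mul(2, Q), -1)) = Mul(Add(21, S), Mul(Rational(1, 2), Pow(Q, -1))) = Mul(Rational(1, 2), Pow(Q, -1), Add(21, S)))
w = Rational(-124274, 22019) (w = Add(-6, Add(Mul(200, Pow(-227, -1)), Mul(240, Pow(194, -1)))) = Add(-6, Add(Mul(200, Rational(-1, 227)), Mul(240, Rational(1, 194)))) = Add(-6, Add(Rational(-200, 227), Rational(120, 97))) = Add(-6, Rational(7840, 22019)) = Rational(-124274, 22019) ≈ -5.6439)
Add(w, Function('E')(23, 21)) = Add(Rational(-124274, 22019), Mul(Rational(1, 2), Pow(23, -1), Add(21, 21))) = Add(Rational(-124274, 22019), Mul(Rational(1, 2), Rational(1, 23), 42)) = Add(Rational(-124274, 22019), Rational(21, 23)) = Rational(-2395903, 506437)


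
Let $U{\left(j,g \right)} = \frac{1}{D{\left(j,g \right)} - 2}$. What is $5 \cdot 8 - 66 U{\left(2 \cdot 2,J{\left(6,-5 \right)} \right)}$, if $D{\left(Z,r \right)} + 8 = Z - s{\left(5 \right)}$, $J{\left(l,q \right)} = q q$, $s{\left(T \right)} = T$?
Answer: $46$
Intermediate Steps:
$J{\left(l,q \right)} = q^{2}$
$D{\left(Z,r \right)} = -13 + Z$ ($D{\left(Z,r \right)} = -8 + \left(Z - 5\right) = -8 + \left(-5 + Z\right) = -13 + Z$)
$U{\left(j,g \right)} = \frac{1}{-15 + j}$ ($U{\left(j,g \right)} = \frac{1}{\left(-13 + j\right) - 2} = \frac{1}{-15 + j}$)
$5 \cdot 8 - 66 U{\left(2 \cdot 2,J{\left(6,-5 \right)} \right)} = 5 \cdot 8 - \frac{66}{-15 + 2 \cdot 2} = 40 - \frac{66}{-15 + 4} = 40 - \frac{66}{-11} = 40 - -6 = 40 + 6 = 46$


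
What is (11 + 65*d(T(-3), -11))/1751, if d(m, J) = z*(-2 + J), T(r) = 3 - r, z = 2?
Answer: -1679/1751 ≈ -0.95888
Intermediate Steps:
d(m, J) = -4 + 2*J (d(m, J) = 2*(-2 + J) = -4 + 2*J)
(11 + 65*d(T(-3), -11))/1751 = (11 + 65*(-4 + 2*(-11)))/1751 = (11 + 65*(-4 - 22))*(1/1751) = (11 + 65*(-26))*(1/1751) = (11 - 1690)*(1/1751) = -1679*1/1751 = -1679/1751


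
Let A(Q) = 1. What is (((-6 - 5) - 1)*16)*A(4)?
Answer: -192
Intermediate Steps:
(((-6 - 5) - 1)*16)*A(4) = (((-6 - 5) - 1)*16)*1 = ((-11 - 1)*16)*1 = -12*16*1 = -192*1 = -192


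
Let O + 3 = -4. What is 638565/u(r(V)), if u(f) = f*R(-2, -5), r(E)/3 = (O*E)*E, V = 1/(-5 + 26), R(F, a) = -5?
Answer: 2681973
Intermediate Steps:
O = -7 (O = -3 - 4 = -7)
V = 1/21 ≈ 0.047619
r(E) = -21*E² (r(E) = 3*((-7*E)*E) = 3*(-7*E²) = -21*E²)
u(f) = -5*f (u(f) = f*(-5) = -5*f)
638565/u(r(V)) = 638565/((-(-105)*(1/21)²)) = 638565/((-(-105)/441)) = 638565/((-5*(-1/21))) = 638565/(5/21) = 638565*(21/5) = 2681973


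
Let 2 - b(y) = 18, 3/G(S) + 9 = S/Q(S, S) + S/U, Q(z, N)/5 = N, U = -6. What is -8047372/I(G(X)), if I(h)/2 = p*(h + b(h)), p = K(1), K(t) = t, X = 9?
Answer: 207219829/839 ≈ 2.4698e+5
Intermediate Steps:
Q(z, N) = 5*N
G(S) = 3/(-44/5 - S/6) (G(S) = 3/(-9 + (S/((5*S)) + S/(-6))) = 3/(-9 + (S*(1/(5*S)) + S*(-⅙))) = 3/(-9 + (⅕ - S/6)) = 3/(-44/5 - S/6))
b(y) = -16 (b(y) = 2 - 1*18 = 2 - 18 = -16)
p = 1
I(h) = -32 + 2*h (I(h) = 2*(1*(h - 16)) = 2*(1*(-16 + h)) = 2*(-16 + h) = -32 + 2*h)
-8047372/I(G(X)) = -8047372/(-32 + 2*(-90/(264 + 5*9))) = -8047372/(-32 + 2*(-90/(264 + 45))) = -8047372/(-32 + 2*(-90/309)) = -8047372/(-32 + 2*(-90*1/309)) = -8047372/(-32 + 2*(-30/103)) = -8047372/(-32 - 60/103) = -8047372/(-3356/103) = -8047372*(-103/3356) = 207219829/839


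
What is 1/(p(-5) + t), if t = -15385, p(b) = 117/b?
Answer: -5/77042 ≈ -6.4900e-5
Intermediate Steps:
1/(p(-5) + t) = 1/(117/(-5) - 15385) = 1/(117*(-⅕) - 15385) = 1/(-117/5 - 15385) = 1/(-77042/5) = -5/77042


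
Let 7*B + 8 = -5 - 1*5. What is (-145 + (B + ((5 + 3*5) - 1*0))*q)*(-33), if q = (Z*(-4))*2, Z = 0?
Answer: 4785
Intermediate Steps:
B = -18/7 (B = -8/7 + (-5 - 1*5)/7 = -8/7 + (-5 - 5)/7 = -8/7 + (1/7)*(-10) = -8/7 - 10/7 = -18/7 ≈ -2.5714)
q = 0 (q = (0*(-4))*2 = 0*2 = 0)
(-145 + (B + ((5 + 3*5) - 1*0))*q)*(-33) = (-145 + (-18/7 + ((5 + 3*5) - 1*0))*0)*(-33) = (-145 + (-18/7 + ((5 + 15) + 0))*0)*(-33) = (-145 + (-18/7 + (20 + 0))*0)*(-33) = (-145 + (-18/7 + 20)*0)*(-33) = (-145 + (122/7)*0)*(-33) = (-145 + 0)*(-33) = -145*(-33) = 4785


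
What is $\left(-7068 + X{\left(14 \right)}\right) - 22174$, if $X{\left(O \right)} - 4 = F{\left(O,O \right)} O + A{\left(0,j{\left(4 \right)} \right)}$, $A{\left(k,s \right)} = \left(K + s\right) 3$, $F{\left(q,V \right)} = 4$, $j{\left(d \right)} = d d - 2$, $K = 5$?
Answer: $-29125$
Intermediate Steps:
$j{\left(d \right)} = -2 + d^{2}$ ($j{\left(d \right)} = d^{2} - 2 = -2 + d^{2}$)
$A{\left(k,s \right)} = 15 + 3 s$ ($A{\left(k,s \right)} = \left(5 + s\right) 3 = 15 + 3 s$)
$X{\left(O \right)} = 61 + 4 O$ ($X{\left(O \right)} = 4 + \left(4 O + \left(15 + 3 \left(-2 + 4^{2}\right)\right)\right) = 4 + \left(4 O + \left(15 + 3 \left(-2 + 16\right)\right)\right) = 4 + \left(4 O + \left(15 + 3 \cdot 14\right)\right) = 4 + \left(4 O + \left(15 + 42\right)\right) = 4 + \left(4 O + 57\right) = 4 + \left(57 + 4 O\right) = 61 + 4 O$)
$\left(-7068 + X{\left(14 \right)}\right) - 22174 = \left(-7068 + \left(61 + 4 \cdot 14\right)\right) - 22174 = \left(-7068 + \left(61 + 56\right)\right) - 22174 = \left(-7068 + 117\right) - 22174 = -6951 - 22174 = -29125$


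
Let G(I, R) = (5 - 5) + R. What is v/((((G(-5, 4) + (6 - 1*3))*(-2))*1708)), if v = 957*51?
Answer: -48807/23912 ≈ -2.0411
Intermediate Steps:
G(I, R) = R (G(I, R) = 0 + R = R)
v = 48807
v/((((G(-5, 4) + (6 - 1*3))*(-2))*1708)) = 48807/((((4 + (6 - 1*3))*(-2))*1708)) = 48807/((((4 + (6 - 3))*(-2))*1708)) = 48807/((((4 + 3)*(-2))*1708)) = 48807/(((7*(-2))*1708)) = 48807/((-14*1708)) = 48807/(-23912) = 48807*(-1/23912) = -48807/23912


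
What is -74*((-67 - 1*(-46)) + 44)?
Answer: -1702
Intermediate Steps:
-74*((-67 - 1*(-46)) + 44) = -74*((-67 + 46) + 44) = -74*(-21 + 44) = -74*23 = -1702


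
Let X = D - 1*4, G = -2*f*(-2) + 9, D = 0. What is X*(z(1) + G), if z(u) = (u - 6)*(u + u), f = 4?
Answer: -60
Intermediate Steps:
z(u) = 2*u*(-6 + u) (z(u) = (-6 + u)*(2*u) = 2*u*(-6 + u))
G = 25 (G = -2*4*(-2) + 9 = -8*(-2) + 9 = 16 + 9 = 25)
X = -4 (X = 0 - 1*4 = 0 - 4 = -4)
X*(z(1) + G) = -4*(2*1*(-6 + 1) + 25) = -4*(2*1*(-5) + 25) = -4*(-10 + 25) = -4*15 = -60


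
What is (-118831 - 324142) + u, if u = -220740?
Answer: -663713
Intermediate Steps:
(-118831 - 324142) + u = (-118831 - 324142) - 220740 = -442973 - 220740 = -663713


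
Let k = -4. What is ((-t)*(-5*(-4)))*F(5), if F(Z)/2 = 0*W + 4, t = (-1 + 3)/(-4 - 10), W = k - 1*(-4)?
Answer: 160/7 ≈ 22.857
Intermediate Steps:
W = 0 (W = -4 - 1*(-4) = -4 + 4 = 0)
t = -1/7 (t = 2/(-14) = 2*(-1/14) = -1/7 ≈ -0.14286)
F(Z) = 8 (F(Z) = 2*(0*0 + 4) = 2*(0 + 4) = 2*4 = 8)
((-t)*(-5*(-4)))*F(5) = ((-1*(-1/7))*(-5*(-4)))*8 = ((1/7)*20)*8 = (20/7)*8 = 160/7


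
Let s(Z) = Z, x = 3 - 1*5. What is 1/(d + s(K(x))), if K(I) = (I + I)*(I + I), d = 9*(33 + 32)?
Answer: 1/601 ≈ 0.0016639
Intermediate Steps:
d = 585 (d = 9*65 = 585)
x = -2 (x = 3 - 5 = -2)
K(I) = 4*I**2 (K(I) = (2*I)*(2*I) = 4*I**2)
1/(d + s(K(x))) = 1/(585 + 4*(-2)**2) = 1/(585 + 4*4) = 1/(585 + 16) = 1/601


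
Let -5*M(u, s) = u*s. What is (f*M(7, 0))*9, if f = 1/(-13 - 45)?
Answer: 0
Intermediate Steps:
M(u, s) = -s*u/5 (M(u, s) = -u*s/5 = -s*u/5)
f = -1/58 (f = 1/(-58) = -1/58 ≈ -0.017241)
(f*M(7, 0))*9 = -(-1)*0*7/290*9 = -1/58*0*9 = 0*9 = 0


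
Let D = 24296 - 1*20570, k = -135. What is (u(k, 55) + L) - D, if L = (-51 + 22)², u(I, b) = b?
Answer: -2830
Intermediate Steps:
D = 3726 (D = 24296 - 20570 = 3726)
L = 841 (L = (-29)² = 841)
(u(k, 55) + L) - D = (55 + 841) - 1*3726 = 896 - 3726 = -2830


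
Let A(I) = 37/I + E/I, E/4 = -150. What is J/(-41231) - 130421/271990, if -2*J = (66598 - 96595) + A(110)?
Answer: -208065578889/246717233180 ≈ -0.84334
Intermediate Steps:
E = -600 (E = 4*(-150) = -600)
A(I) = -563/I (A(I) = 37/I - 600/I = -563/I)
J = 3300233/220 (J = -((66598 - 96595) - 563/110)/2 = -(-29997 - 563*1/110)/2 = -(-29997 - 563/110)/2 = -½*(-3300233/110) = 3300233/220 ≈ 15001.)
J/(-41231) - 130421/271990 = (3300233/220)/(-41231) - 130421/271990 = (3300233/220)*(-1/41231) - 130421*1/271990 = -3300233/9070820 - 130421/271990 = -208065578889/246717233180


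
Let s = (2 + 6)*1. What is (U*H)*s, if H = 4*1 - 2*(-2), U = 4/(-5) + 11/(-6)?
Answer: -2528/15 ≈ -168.53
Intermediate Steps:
U = -79/30 (U = 4*(-1/5) + 11*(-1/6) = -4/5 - 11/6 = -79/30 ≈ -2.6333)
s = 8 (s = 8*1 = 8)
H = 8 (H = 4 + 4 = 8)
(U*H)*s = -79/30*8*8 = -316/15*8 = -2528/15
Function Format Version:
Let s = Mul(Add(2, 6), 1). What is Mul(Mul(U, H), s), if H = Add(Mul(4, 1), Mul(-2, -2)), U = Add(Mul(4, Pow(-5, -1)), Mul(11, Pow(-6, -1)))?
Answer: Rational(-2528, 15) ≈ -168.53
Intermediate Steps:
U = Rational(-79, 30) (U = Add(Mul(4, Rational(-1, 5)), Mul(11, Rational(-1, 6))) = Add(Rational(-4, 5), Rational(-11, 6)) = Rational(-79, 30) ≈ -2.6333)
s = 8 (s = Mul(8, 1) = 8)
H = 8 (H = Add(4, 4) = 8)
Mul(Mul(U, H), s) = Mul(Mul(Rational(-79, 30), 8), 8) = Mul(Rational(-316, 15), 8) = Rational(-2528, 15)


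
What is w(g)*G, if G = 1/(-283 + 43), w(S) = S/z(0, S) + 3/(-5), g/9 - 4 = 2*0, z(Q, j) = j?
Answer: -1/600 ≈ -0.0016667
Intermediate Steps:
g = 36 (g = 36 + 9*(2*0) = 36 + 9*0 = 36 + 0 = 36)
w(S) = 2/5 (w(S) = S/S + 3/(-5) = 1 + 3*(-1/5) = 1 - 3/5 = 2/5)
G = -1/240 (G = 1/(-240) = -1/240 ≈ -0.0041667)
w(g)*G = (2/5)*(-1/240) = -1/600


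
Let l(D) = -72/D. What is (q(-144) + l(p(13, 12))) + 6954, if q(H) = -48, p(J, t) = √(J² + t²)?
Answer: 6906 - 72*√313/313 ≈ 6901.9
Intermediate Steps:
(q(-144) + l(p(13, 12))) + 6954 = (-48 - 72/√(13² + 12²)) + 6954 = (-48 - 72/√(169 + 144)) + 6954 = (-48 - 72*√313/313) + 6954 = 6906 - 72*√313/313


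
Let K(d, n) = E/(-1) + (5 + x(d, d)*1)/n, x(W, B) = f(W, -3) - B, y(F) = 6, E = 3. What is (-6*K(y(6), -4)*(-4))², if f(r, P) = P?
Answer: 2304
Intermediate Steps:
x(W, B) = -3 - B
K(d, n) = -3 + (2 - d)/n (K(d, n) = 3/(-1) + (5 + (-3 - d)*1)/n = 3*(-1) + (5 + (-3 - d))/n = -3 + (2 - d)/n)
(-6*K(y(6), -4)*(-4))² = (-6*(2 - 1*6 - 3*(-4))/(-4)*(-4))² = (-(-3)*(2 - 6 + 12)/2*(-4))² = (-(-3)*8/2*(-4))² = (-6*(-2)*(-4))² = (12*(-4))² = (-48)² = 2304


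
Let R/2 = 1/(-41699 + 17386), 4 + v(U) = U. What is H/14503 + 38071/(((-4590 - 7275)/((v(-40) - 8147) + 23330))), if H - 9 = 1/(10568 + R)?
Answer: -715911619858543061353/14737902738758430 ≈ -48576.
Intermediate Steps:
v(U) = -4 + U
R = -2/24313 (R = 2/(-41699 + 17386) = 2/(-24313) = 2*(-1/24313) = -2/24313 ≈ -8.2260e-5)
H = 2312482351/256939782 (H = 9 + 1/(10568 - 2/24313) = 9 + 1/(256939782/24313) = 9 + 24313/256939782 = 2312482351/256939782 ≈ 9.0001)
H/14503 + 38071/(((-4590 - 7275)/((v(-40) - 8147) + 23330))) = (2312482351/256939782)/14503 + 38071/(((-4590 - 7275)/(((-4 - 40) - 8147) + 23330))) = (2312482351/256939782)*(1/14503) + 38071/((-11865/((-44 - 8147) + 23330))) = 2312482351/3726397658346 + 38071/((-11865/(-8191 + 23330))) = 2312482351/3726397658346 + 38071/((-11865/15139)) = 2312482351/3726397658346 + 38071/((-11865*1/15139)) = 2312482351/3726397658346 + 38071/(-11865/15139) = 2312482351/3726397658346 + 38071*(-15139/11865) = 2312482351/3726397658346 - 576356869/11865 = -715911619858543061353/14737902738758430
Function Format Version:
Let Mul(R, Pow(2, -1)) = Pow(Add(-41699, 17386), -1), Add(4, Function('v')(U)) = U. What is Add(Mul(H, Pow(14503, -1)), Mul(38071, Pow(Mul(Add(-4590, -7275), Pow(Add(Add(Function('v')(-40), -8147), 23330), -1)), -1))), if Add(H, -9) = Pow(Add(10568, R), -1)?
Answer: Rational(-715911619858543061353, 14737902738758430) ≈ -48576.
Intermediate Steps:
Function('v')(U) = Add(-4, U)
R = Rational(-2, 24313) (R = Mul(2, Pow(Add(-41699, 17386), -1)) = Mul(2, Pow(-24313, -1)) = Mul(2, Rational(-1, 24313)) = Rational(-2, 24313) ≈ -8.2260e-5)
H = Rational(2312482351, 256939782) (H = Add(9, Pow(Add(10568, Rational(-2, 24313)), -1)) = Add(9, Pow(Rational(256939782, 24313), -1)) = Add(9, Rational(24313, 256939782)) = Rational(2312482351, 256939782) ≈ 9.0001)
Add(Mul(H, Pow(14503, -1)), Mul(38071, Pow(Mul(Add(-4590, -7275), Pow(Add(Add(Function('v')(-40), -8147), 23330), -1)), -1))) = Add(Mul(Rational(2312482351, 256939782), Pow(14503, -1)), Mul(38071, Pow(Mul(Add(-4590, -7275), Pow(Add(Add(Add(-4, -40), -8147), 23330), -1)), -1))) = Add(Mul(Rational(2312482351, 256939782), Rational(1, 14503)), Mul(38071, Pow(Mul(-11865, Pow(Add(Add(-44, -8147), 23330), -1)), -1))) = Add(Rational(2312482351, 3726397658346), Mul(38071, Pow(Mul(-11865, Pow(Add(-8191, 23330), -1)), -1))) = Add(Rational(2312482351, 3726397658346), Mul(38071, Pow(Mul(-11865, Pow(15139, -1)), -1))) = Add(Rational(2312482351, 3726397658346), Mul(38071, Pow(Mul(-11865, Rational(1, 15139)), -1))) = Add(Rational(2312482351, 3726397658346), Mul(38071, Pow(Rational(-11865, 15139), -1))) = Add(Rational(2312482351, 3726397658346), Mul(38071, Rational(-15139, 11865))) = Add(Rational(2312482351, 3726397658346), Rational(-576356869, 11865)) = Rational(-715911619858543061353, 14737902738758430)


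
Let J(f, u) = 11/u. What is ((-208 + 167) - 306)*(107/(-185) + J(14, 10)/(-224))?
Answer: 16775021/82880 ≈ 202.40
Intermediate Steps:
((-208 + 167) - 306)*(107/(-185) + J(14, 10)/(-224)) = ((-208 + 167) - 306)*(107/(-185) + (11/10)/(-224)) = (-41 - 306)*(107*(-1/185) + (11*(1/10))*(-1/224)) = -347*(-107/185 + (11/10)*(-1/224)) = -347*(-107/185 - 11/2240) = -347*(-48343/82880) = 16775021/82880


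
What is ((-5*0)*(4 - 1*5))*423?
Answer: 0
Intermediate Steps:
((-5*0)*(4 - 1*5))*423 = (0*(4 - 5))*423 = (0*(-1))*423 = 0*423 = 0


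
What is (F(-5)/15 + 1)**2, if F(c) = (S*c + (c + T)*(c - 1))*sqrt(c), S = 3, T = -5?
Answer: -44 + 6*I*sqrt(5) ≈ -44.0 + 13.416*I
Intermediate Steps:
F(c) = sqrt(c)*(3*c + (-1 + c)*(-5 + c)) (F(c) = (3*c + (c - 5)*(c - 1))*sqrt(c) = (3*c + (-5 + c)*(-1 + c))*sqrt(c) = (3*c + (-1 + c)*(-5 + c))*sqrt(c) = sqrt(c)*(3*c + (-1 + c)*(-5 + c)))
(F(-5)/15 + 1)**2 = ((sqrt(-5)*(5 + (-5)**2 - 3*(-5)))/15 + 1)**2 = (((I*sqrt(5))*(5 + 25 + 15))*(1/15) + 1)**2 = (((I*sqrt(5))*45)*(1/15) + 1)**2 = ((45*I*sqrt(5))*(1/15) + 1)**2 = (3*I*sqrt(5) + 1)**2 = (1 + 3*I*sqrt(5))**2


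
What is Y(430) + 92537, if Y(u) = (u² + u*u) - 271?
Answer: 462066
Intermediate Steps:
Y(u) = -271 + 2*u² (Y(u) = (u² + u²) - 271 = 2*u² - 271 = -271 + 2*u²)
Y(430) + 92537 = (-271 + 2*430²) + 92537 = (-271 + 2*184900) + 92537 = (-271 + 369800) + 92537 = 369529 + 92537 = 462066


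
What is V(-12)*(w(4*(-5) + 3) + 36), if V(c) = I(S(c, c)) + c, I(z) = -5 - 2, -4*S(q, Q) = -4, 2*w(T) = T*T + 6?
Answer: -6973/2 ≈ -3486.5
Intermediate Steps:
w(T) = 3 + T²/2 (w(T) = (T*T + 6)/2 = (T² + 6)/2 = (6 + T²)/2 = 3 + T²/2)
S(q, Q) = 1 (S(q, Q) = -¼*(-4) = 1)
I(z) = -7
V(c) = -7 + c
V(-12)*(w(4*(-5) + 3) + 36) = (-7 - 12)*((3 + (4*(-5) + 3)²/2) + 36) = -19*((3 + (-20 + 3)²/2) + 36) = -19*((3 + (½)*(-17)²) + 36) = -19*((3 + (½)*289) + 36) = -19*((3 + 289/2) + 36) = -19*(295/2 + 36) = -19*367/2 = -6973/2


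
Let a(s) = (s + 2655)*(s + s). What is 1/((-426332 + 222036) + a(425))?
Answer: 1/2413704 ≈ 4.1430e-7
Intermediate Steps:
a(s) = 2*s*(2655 + s) (a(s) = (2655 + s)*(2*s) = 2*s*(2655 + s))
1/((-426332 + 222036) + a(425)) = 1/((-426332 + 222036) + 2*425*(2655 + 425)) = 1/(-204296 + 2*425*3080) = 1/(-204296 + 2618000) = 1/2413704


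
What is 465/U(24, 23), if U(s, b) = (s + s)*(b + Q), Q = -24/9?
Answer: 465/976 ≈ 0.47643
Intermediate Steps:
Q = -8/3 (Q = -24*⅑ = -8/3 ≈ -2.6667)
U(s, b) = 2*s*(-8/3 + b) (U(s, b) = (s + s)*(b - 8/3) = (2*s)*(-8/3 + b) = 2*s*(-8/3 + b))
465/U(24, 23) = 465/(((⅔)*24*(-8 + 3*23))) = 465/(((⅔)*24*(-8 + 69))) = 465/(((⅔)*24*61)) = 465/976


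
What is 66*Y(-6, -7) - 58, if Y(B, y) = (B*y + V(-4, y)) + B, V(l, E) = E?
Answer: 1856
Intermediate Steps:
Y(B, y) = B + y + B*y (Y(B, y) = (B*y + y) + B = (y + B*y) + B = B + y + B*y)
66*Y(-6, -7) - 58 = 66*(-6 - 7 - 6*(-7)) - 58 = 66*(-6 - 7 + 42) - 58 = 66*29 - 58 = 1914 - 58 = 1856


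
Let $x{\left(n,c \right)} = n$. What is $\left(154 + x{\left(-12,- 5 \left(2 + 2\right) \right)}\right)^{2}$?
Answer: $20164$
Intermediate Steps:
$\left(154 + x{\left(-12,- 5 \left(2 + 2\right) \right)}\right)^{2} = \left(154 - 12\right)^{2} = 142^{2} = 20164$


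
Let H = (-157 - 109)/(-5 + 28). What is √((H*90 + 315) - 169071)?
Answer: 4*I*√5613909/23 ≈ 412.06*I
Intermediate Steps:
H = -266/23 ≈ -11.565
√((H*90 + 315) - 169071) = √((-266/23*90 + 315) - 169071) = √((-23940/23 + 315) - 169071) = √(-16695/23 - 169071) = √(-3905328/23) = 4*I*√5613909/23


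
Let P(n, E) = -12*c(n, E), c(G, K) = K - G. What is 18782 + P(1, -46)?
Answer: 19346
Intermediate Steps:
P(n, E) = -12*E + 12*n (P(n, E) = -12*(E - n) = -12*E + 12*n)
18782 + P(1, -46) = 18782 + (-12*(-46) + 12*1) = 18782 + (552 + 12) = 18782 + 564 = 19346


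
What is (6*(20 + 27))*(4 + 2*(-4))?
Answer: -1128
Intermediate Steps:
(6*(20 + 27))*(4 + 2*(-4)) = (6*47)*(4 - 8) = 282*(-4) = -1128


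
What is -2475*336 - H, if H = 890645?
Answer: -1722245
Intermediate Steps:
-2475*336 - H = -2475*336 - 1*890645 = -831600 - 890645 = -1722245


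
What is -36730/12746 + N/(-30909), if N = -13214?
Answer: -483430963/196983057 ≈ -2.4542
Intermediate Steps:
-36730/12746 + N/(-30909) = -36730/12746 - 13214/(-30909) = -36730*1/12746 - 13214*(-1/30909) = -18365/6373 + 13214/30909 = -483430963/196983057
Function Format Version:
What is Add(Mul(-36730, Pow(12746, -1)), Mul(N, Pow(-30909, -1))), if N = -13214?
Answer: Rational(-483430963, 196983057) ≈ -2.4542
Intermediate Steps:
Add(Mul(-36730, Pow(12746, -1)), Mul(N, Pow(-30909, -1))) = Add(Mul(-36730, Pow(12746, -1)), Mul(-13214, Pow(-30909, -1))) = Add(Mul(-36730, Rational(1, 12746)), Mul(-13214, Rational(-1, 30909))) = Add(Rational(-18365, 6373), Rational(13214, 30909)) = Rational(-483430963, 196983057)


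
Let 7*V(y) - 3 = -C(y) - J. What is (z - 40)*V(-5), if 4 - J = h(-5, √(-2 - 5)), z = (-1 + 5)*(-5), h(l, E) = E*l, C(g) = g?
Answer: -240/7 + 300*I*√7/7 ≈ -34.286 + 113.39*I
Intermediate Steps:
z = -20 (z = 4*(-5) = -20)
J = 4 + 5*I*√7 (J = 4 - √(-2 - 5)*(-5) = 4 - √(-7)*(-5) = 4 - I*√7*(-5) = 4 - (-5)*I*√7 = 4 + 5*I*√7 ≈ 4.0 + 13.229*I)
V(y) = -⅐ - y/7 - 5*I*√7/7 (V(y) = 3/7 + (-y - (4 + 5*I*√7))/7 = 3/7 + (-y + (-4 - 5*I*√7))/7 = 3/7 + (-4 - y - 5*I*√7)/7 = 3/7 + (-4/7 - y/7 - 5*I*√7/7) = -⅐ - y/7 - 5*I*√7/7)
(z - 40)*V(-5) = (-20 - 40)*(-⅐ - ⅐*(-5) - 5*I*√7/7) = -60*(-⅐ + 5/7 - 5*I*√7/7) = -60*(4/7 - 5*I*√7/7) = -240/7 + 300*I*√7/7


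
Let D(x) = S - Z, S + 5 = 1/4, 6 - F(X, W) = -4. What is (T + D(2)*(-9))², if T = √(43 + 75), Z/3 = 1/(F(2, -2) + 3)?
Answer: 5752633/2704 + 2331*√118/26 ≈ 3101.3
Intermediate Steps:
F(X, W) = 10 (F(X, W) = 6 - 1*(-4) = 6 + 4 = 10)
S = -19/4 (S = -5 + 1/4 = -5 + ¼ = -19/4 ≈ -4.7500)
Z = 3/13 (Z = 3/(10 + 3) = 3/13 ≈ 0.23077)
D(x) = -259/52 (D(x) = -19/4 - 1*3/13 = -19/4 - 3/13 = -259/52)
T = √118 ≈ 10.863
(T + D(2)*(-9))² = (√118 - 259/52*(-9))² = (√118 + 2331/52)² = (2331/52 + √118)²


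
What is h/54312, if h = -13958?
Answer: -6979/27156 ≈ -0.25700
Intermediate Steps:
h/54312 = -13958/54312 = -13958*1/54312 = -6979/27156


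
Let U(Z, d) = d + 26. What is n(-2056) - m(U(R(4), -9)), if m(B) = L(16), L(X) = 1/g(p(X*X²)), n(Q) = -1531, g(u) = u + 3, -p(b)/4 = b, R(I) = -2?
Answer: -25079310/16381 ≈ -1531.0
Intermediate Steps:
p(b) = -4*b
g(u) = 3 + u
U(Z, d) = 26 + d
L(X) = 1/(3 - 4*X³) (L(X) = 1/(3 - 4*X*X²) = 1/(3 - 4*X³))
m(B) = -1/16381 (m(B) = -1/(-3 + 4*16³) = -1/(-3 + 4*4096) = -1/(-3 + 16384) = -1/16381)
n(-2056) - m(U(R(4), -9)) = -1531 - 1*(-1/16381) = -1531 + 1/16381 = -25079310/16381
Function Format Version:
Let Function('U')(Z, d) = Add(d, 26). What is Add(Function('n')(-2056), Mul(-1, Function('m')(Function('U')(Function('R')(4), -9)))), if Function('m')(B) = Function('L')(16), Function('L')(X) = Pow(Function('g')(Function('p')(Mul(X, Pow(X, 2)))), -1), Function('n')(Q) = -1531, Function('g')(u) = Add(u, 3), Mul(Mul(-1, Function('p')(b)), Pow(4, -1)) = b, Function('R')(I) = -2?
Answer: Rational(-25079310, 16381) ≈ -1531.0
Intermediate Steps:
Function('p')(b) = Mul(-4, b)
Function('g')(u) = Add(3, u)
Function('U')(Z, d) = Add(26, d)
Function('L')(X) = Pow(Add(3, Mul(-4, Pow(X, 3))), -1) (Function('L')(X) = Pow(Add(3, Mul(-4, Mul(X, Pow(X, 2)))), -1) = Pow(Add(3, Mul(-4, Pow(X, 3))), -1))
Function('m')(B) = Rational(-1, 16381) (Function('m')(B) = Mul(-1, Pow(Add(-3, Mul(4, Pow(16, 3))), -1)) = Mul(-1, Pow(Add(-3, Mul(4, 4096)), -1)) = Mul(-1, Pow(Add(-3, 16384), -1)) = Mul(-1, Pow(16381, -1)) = Mul(-1, Rational(1, 16381)) = Rational(-1, 16381))
Add(Function('n')(-2056), Mul(-1, Function('m')(Function('U')(Function('R')(4), -9)))) = Add(-1531, Mul(-1, Rational(-1, 16381))) = Add(-1531, Rational(1, 16381)) = Rational(-25079310, 16381)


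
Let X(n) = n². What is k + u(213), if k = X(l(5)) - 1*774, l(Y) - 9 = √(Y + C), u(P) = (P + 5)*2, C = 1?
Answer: -251 + 18*√6 ≈ -206.91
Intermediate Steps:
u(P) = 10 + 2*P (u(P) = (5 + P)*2 = 10 + 2*P)
l(Y) = 9 + √(1 + Y) (l(Y) = 9 + √(Y + 1) = 9 + √(1 + Y))
k = -774 + (9 + √6)² (k = (9 + √(1 + 5))² - 1*774 = (9 + √6)² - 774 = -774 + (9 + √6)² ≈ -642.91)
k + u(213) = (-687 + 18*√6) + (10 + 2*213) = (-687 + 18*√6) + (10 + 426) = (-687 + 18*√6) + 436 = -251 + 18*√6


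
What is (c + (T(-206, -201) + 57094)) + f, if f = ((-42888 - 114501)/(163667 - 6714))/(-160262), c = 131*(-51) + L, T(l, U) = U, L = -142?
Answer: 1259440836575409/25153601686 ≈ 50070.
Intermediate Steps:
c = -6823 (c = 131*(-51) - 142 = -6681 - 142 = -6823)
f = 157389/25153601686 (f = -157389/156953*(-1/160262) = 157389/25153601686 ≈ 6.2571e-6)
(c + (T(-206, -201) + 57094)) + f = (-6823 + (-201 + 57094)) + 157389/25153601686 = (-6823 + 56893) + 157389/25153601686 = 50070 + 157389/25153601686 = 1259440836575409/25153601686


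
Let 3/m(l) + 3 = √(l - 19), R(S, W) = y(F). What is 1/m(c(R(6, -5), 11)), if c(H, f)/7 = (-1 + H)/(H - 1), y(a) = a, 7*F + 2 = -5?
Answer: -1 + 2*I*√3/3 ≈ -1.0 + 1.1547*I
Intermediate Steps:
F = -1 (F = -2/7 + (⅐)*(-5) = -2/7 - 5/7 = -1)
R(S, W) = -1
c(H, f) = 7 (c(H, f) = 7*((-1 + H)/(H - 1)) = 7*((-1 + H)/(-1 + H)) = 7*1 = 7)
m(l) = 3/(-3 + √(-19 + l)) (m(l) = 3/(-3 + √(l - 19)) = 3/(-3 + √(-19 + l)))
1/m(c(R(6, -5), 11)) = 1/(3/(-3 + √(-19 + 7))) = 1/(3/(-3 + √(-12))) = 1/(3/(-3 + 2*I*√3)) = -1 + 2*I*√3/3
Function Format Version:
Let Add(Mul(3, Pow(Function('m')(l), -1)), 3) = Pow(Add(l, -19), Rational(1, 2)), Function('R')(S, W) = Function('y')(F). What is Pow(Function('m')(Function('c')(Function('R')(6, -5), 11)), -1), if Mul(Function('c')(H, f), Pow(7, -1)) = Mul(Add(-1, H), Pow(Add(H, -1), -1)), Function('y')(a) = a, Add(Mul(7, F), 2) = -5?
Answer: Add(-1, Mul(Rational(2, 3), I, Pow(3, Rational(1, 2)))) ≈ Add(-1.0000, Mul(1.1547, I))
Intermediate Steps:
F = -1 (F = Add(Rational(-2, 7), Mul(Rational(1, 7), -5)) = Add(Rational(-2, 7), Rational(-5, 7)) = -1)
Function('R')(S, W) = -1
Function('c')(H, f) = 7 (Function('c')(H, f) = Mul(7, Mul(Add(-1, H), Pow(Add(H, -1), -1))) = Mul(7, Mul(Add(-1, H), Pow(Add(-1, H), -1))) = Mul(7, 1) = 7)
Function('m')(l) = Mul(3, Pow(Add(-3, Pow(Add(-19, l), Rational(1, 2))), -1)) (Function('m')(l) = Mul(3, Pow(Add(-3, Pow(Add(l, -19), Rational(1, 2))), -1)) = Mul(3, Pow(Add(-3, Pow(Add(-19, l), Rational(1, 2))), -1)))
Pow(Function('m')(Function('c')(Function('R')(6, -5), 11)), -1) = Pow(Mul(3, Pow(Add(-3, Pow(Add(-19, 7), Rational(1, 2))), -1)), -1) = Pow(Mul(3, Pow(Add(-3, Pow(-12, Rational(1, 2))), -1)), -1) = Pow(Mul(3, Pow(Add(-3, Mul(2, I, Pow(3, Rational(1, 2)))), -1)), -1) = Add(-1, Mul(Rational(2, 3), I, Pow(3, Rational(1, 2))))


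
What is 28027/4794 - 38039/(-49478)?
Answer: 392269718/59299383 ≈ 6.6151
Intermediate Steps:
28027/4794 - 38039/(-49478) = 28027*(1/4794) - 38039*(-1/49478) = 28027/4794 + 38039/49478 = 392269718/59299383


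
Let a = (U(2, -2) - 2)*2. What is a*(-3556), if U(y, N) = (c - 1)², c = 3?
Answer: -14224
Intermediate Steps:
U(y, N) = 4 (U(y, N) = (3 - 1)² = 2² = 4)
a = 4 (a = (4 - 2)*2 = 2*2 = 4)
a*(-3556) = 4*(-3556) = -14224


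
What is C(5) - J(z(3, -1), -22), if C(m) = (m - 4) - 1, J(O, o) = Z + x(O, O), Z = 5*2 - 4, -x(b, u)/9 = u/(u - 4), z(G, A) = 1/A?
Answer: -21/5 ≈ -4.2000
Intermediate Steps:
x(b, u) = -9*u/(-4 + u) (x(b, u) = -9*u/(u - 4) = -9*u/(-4 + u))
Z = 6 (Z = 10 - 4 = 6)
J(O, o) = 6 - 9*O/(-4 + O)
C(m) = -5 + m (C(m) = (-4 + m) - 1 = -5 + m)
C(5) - J(z(3, -1), -22) = (-5 + 5) - 3*(-8 - 1/(-1))/(-4 + 1/(-1)) = 0 - 3*(-8 - 1*(-1))/(-4 - 1) = 0 - 3*(-8 + 1)/(-5) = 0 - 3*(-1)*(-7)/5 = 0 - 1*21/5 = 0 - 21/5 = -21/5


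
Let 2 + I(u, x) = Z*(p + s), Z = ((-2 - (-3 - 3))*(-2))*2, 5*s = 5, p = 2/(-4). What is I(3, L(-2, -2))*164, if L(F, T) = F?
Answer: -1640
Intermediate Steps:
p = -½ (p = 2*(-¼) = -½ ≈ -0.50000)
s = 1 (s = (⅕)*5 = 1)
Z = -16 (Z = ((-2 - 1*(-6))*(-2))*2 = ((-2 + 6)*(-2))*2 = (4*(-2))*2 = -8*2 = -16)
I(u, x) = -10 (I(u, x) = -2 - 16*(-½ + 1) = -2 - 16*½ = -2 - 8 = -10)
I(3, L(-2, -2))*164 = -10*164 = -1640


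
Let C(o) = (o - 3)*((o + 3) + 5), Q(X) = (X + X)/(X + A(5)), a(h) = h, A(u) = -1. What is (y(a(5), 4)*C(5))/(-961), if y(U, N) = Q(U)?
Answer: -65/961 ≈ -0.067638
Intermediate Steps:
Q(X) = 2*X/(-1 + X) (Q(X) = (X + X)/(X - 1) = (2*X)/(-1 + X) = 2*X/(-1 + X))
y(U, N) = 2*U/(-1 + U)
C(o) = (-3 + o)*(8 + o) (C(o) = (-3 + o)*((3 + o) + 5) = (-3 + o)*(8 + o))
(y(a(5), 4)*C(5))/(-961) = ((2*5/(-1 + 5))*(-24 + 5**2 + 5*5))/(-961) = ((2*5/4)*(-24 + 25 + 25))*(-1/961) = ((2*5*(1/4))*26)*(-1/961) = ((5/2)*26)*(-1/961) = 65*(-1/961) = -65/961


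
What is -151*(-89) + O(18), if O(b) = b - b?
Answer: 13439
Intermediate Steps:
O(b) = 0
-151*(-89) + O(18) = -151*(-89) + 0 = 13439 + 0 = 13439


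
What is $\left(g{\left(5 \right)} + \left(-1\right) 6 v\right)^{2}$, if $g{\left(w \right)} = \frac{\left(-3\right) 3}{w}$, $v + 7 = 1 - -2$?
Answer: $\frac{12321}{25} \approx 492.84$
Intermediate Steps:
$v = -4$ ($v = -7 + \left(1 - -2\right) = -7 + \left(1 + 2\right) = -7 + 3 = -4$)
$g{\left(w \right)} = - \frac{9}{w}$
$\left(g{\left(5 \right)} + \left(-1\right) 6 v\right)^{2} = \left(- \frac{9}{5} + \left(-1\right) 6 \left(-4\right)\right)^{2} = \left(\left(-9\right) \frac{1}{5} - -24\right)^{2} = \left(- \frac{9}{5} + 24\right)^{2} = \left(\frac{111}{5}\right)^{2} = \frac{12321}{25}$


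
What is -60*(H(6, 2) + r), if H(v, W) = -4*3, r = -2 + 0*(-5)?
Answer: 840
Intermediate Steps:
r = -2 (r = -2 + 0 = -2)
H(v, W) = -12
-60*(H(6, 2) + r) = -60*(-12 - 2) = -60*(-14) = 840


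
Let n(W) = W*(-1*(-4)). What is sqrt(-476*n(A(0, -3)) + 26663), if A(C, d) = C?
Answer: sqrt(26663) ≈ 163.29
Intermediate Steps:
n(W) = 4*W (n(W) = W*4 = 4*W)
sqrt(-476*n(A(0, -3)) + 26663) = sqrt(-1904*0 + 26663) = sqrt(-476*0 + 26663) = sqrt(0 + 26663) = sqrt(26663)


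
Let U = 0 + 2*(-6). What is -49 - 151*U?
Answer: 1763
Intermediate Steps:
U = -12 (U = 0 - 12 = -12)
-49 - 151*U = -49 - 151*(-12) = -49 + 1812 = 1763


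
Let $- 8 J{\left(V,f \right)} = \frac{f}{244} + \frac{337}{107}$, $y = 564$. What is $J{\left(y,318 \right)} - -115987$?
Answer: $\frac{12112696257}{104432} \approx 1.1599 \cdot 10^{5}$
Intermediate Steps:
$J{\left(V,f \right)} = - \frac{337}{856} - \frac{f}{1952}$ ($J{\left(V,f \right)} = - \frac{\frac{f}{244} + \frac{337}{107}}{8} = - \frac{\frac{337}{107} + \frac{f}{244}}{8} = - \frac{337}{856} - \frac{f}{1952}$)
$J{\left(y,318 \right)} - -115987 = \left(- \frac{337}{856} - \frac{159}{976}\right) - -115987 = \left(- \frac{337}{856} - \frac{159}{976}\right) + 115987 = - \frac{58127}{104432} + 115987 = \frac{12112696257}{104432}$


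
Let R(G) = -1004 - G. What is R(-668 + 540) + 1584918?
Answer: 1584042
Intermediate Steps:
R(-668 + 540) + 1584918 = (-1004 - (-668 + 540)) + 1584918 = (-1004 - 1*(-128)) + 1584918 = (-1004 + 128) + 1584918 = -876 + 1584918 = 1584042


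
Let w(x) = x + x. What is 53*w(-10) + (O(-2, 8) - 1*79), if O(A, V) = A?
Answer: -1141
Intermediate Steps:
w(x) = 2*x
53*w(-10) + (O(-2, 8) - 1*79) = 53*(2*(-10)) + (-2 - 1*79) = 53*(-20) + (-2 - 79) = -1060 - 81 = -1141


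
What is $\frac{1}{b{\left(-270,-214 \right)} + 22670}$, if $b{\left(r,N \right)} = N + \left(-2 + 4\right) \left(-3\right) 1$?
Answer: $\frac{1}{22450} \approx 4.4543 \cdot 10^{-5}$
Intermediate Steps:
$b{\left(r,N \right)} = -6 + N$ ($b{\left(r,N \right)} = N + 2 \left(-3\right) 1 = N - 6 = -6 + N$)
$\frac{1}{b{\left(-270,-214 \right)} + 22670} = \frac{1}{\left(-6 - 214\right) + 22670} = \frac{1}{-220 + 22670} = \frac{1}{22450}$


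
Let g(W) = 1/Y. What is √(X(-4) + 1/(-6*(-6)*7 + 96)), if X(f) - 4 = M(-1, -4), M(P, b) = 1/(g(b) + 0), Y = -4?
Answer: √87/174 ≈ 0.053606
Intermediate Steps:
g(W) = -¼ (g(W) = 1/(-4) = -¼)
M(P, b) = -4 (M(P, b) = 1/(-¼ + 0) = 1/(-¼) = -4)
X(f) = 0 (X(f) = 4 - 4 = 0)
√(X(-4) + 1/(-6*(-6)*7 + 96)) = √(0 + 1/(-6*(-6)*7 + 96)) = √(0 + 1/(36*7 + 96)) = √(0 + 1/(252 + 96)) = √(0 + 1/348) = √(1/348) = √87/174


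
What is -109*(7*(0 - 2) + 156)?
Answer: -15478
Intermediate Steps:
-109*(7*(0 - 2) + 156) = -109*(7*(-2) + 156) = -109*(-14 + 156) = -109*142 = -15478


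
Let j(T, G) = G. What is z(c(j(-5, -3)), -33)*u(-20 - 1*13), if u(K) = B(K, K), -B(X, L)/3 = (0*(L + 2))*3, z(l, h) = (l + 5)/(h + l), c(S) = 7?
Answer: 0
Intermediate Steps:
z(l, h) = (5 + l)/(h + l)
B(X, L) = 0 (B(X, L) = -3*0*(L + 2)*3 = -3*0*(2 + L)*3 = -0*3 = -3*0 = 0)
u(K) = 0
z(c(j(-5, -3)), -33)*u(-20 - 1*13) = ((5 + 7)/(-33 + 7))*0 = (12/(-26))*0 = -1/26*12*0 = -6/13*0 = 0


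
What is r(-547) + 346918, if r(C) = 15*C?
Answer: 338713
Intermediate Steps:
r(-547) + 346918 = 15*(-547) + 346918 = -8205 + 346918 = 338713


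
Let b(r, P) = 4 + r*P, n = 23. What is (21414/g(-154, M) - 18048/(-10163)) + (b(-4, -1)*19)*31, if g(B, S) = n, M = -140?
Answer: 1319470874/233749 ≈ 5644.8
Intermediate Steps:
b(r, P) = 4 + P*r
g(B, S) = 23
(21414/g(-154, M) - 18048/(-10163)) + (b(-4, -1)*19)*31 = (21414/23 - 18048/(-10163)) + ((4 - 1*(-4))*19)*31 = (21414*(1/23) - 18048*(-1/10163)) + ((4 + 4)*19)*31 = (21414/23 + 18048/10163) + (8*19)*31 = 218045586/233749 + 152*31 = 218045586/233749 + 4712 = 1319470874/233749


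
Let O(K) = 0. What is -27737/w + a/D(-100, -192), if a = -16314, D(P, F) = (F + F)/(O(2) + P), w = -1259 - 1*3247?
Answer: -152925779/36048 ≈ -4242.3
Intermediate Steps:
w = -4506 (w = -1259 - 3247 = -4506)
D(P, F) = 2*F/P (D(P, F) = (F + F)/(0 + P) = (2*F)/P = 2*F/P)
-27737/w + a/D(-100, -192) = -27737/(-4506) - 16314/(2*(-192)/(-100)) = -27737*(-1/4506) - 16314/(2*(-192)*(-1/100)) = 27737/4506 - 16314/96/25 = 27737/4506 - 16314*25/96 = 27737/4506 - 67975/16 = -152925779/36048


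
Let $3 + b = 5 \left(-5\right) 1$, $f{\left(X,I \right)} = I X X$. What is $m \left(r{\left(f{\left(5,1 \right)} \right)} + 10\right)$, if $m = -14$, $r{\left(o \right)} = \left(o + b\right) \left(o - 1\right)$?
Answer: $868$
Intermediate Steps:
$f{\left(X,I \right)} = I X^{2}$
$b = -28$ ($b = -3 + 5 \left(-5\right) 1 = -3 - 25 = -28$)
$r{\left(o \right)} = \left(-1 + o\right) \left(-28 + o\right)$ ($r{\left(o \right)} = \left(o - 28\right) \left(o - 1\right) = \left(-28 + o\right) \left(-1 + o\right) = \left(-1 + o\right) \left(-28 + o\right)$)
$m \left(r{\left(f{\left(5,1 \right)} \right)} + 10\right) = - 14 \left(\left(28 + \left(1 \cdot 5^{2}\right)^{2} - 29 \cdot 1 \cdot 5^{2}\right) + 10\right) = - 14 \left(\left(28 + \left(1 \cdot 25\right)^{2} - 29 \cdot 1 \cdot 25\right) + 10\right) = - 14 \left(\left(28 + 25^{2} - 725\right) + 10\right) = - 14 \left(\left(28 + 625 - 725\right) + 10\right) = - 14 \left(-72 + 10\right) = \left(-14\right) \left(-62\right) = 868$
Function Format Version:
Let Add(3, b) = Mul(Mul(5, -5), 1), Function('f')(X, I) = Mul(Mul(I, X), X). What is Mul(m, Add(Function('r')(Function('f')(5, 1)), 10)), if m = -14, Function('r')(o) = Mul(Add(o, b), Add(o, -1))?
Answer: 868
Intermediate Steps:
Function('f')(X, I) = Mul(I, Pow(X, 2))
b = -28 (b = Add(-3, Mul(Mul(5, -5), 1)) = Add(-3, Mul(-25, 1)) = Add(-3, -25) = -28)
Function('r')(o) = Mul(Add(-1, o), Add(-28, o)) (Function('r')(o) = Mul(Add(o, -28), Add(o, -1)) = Mul(Add(-28, o), Add(-1, o)) = Mul(Add(-1, o), Add(-28, o)))
Mul(m, Add(Function('r')(Function('f')(5, 1)), 10)) = Mul(-14, Add(Add(28, Pow(Mul(1, Pow(5, 2)), 2), Mul(-29, Mul(1, Pow(5, 2)))), 10)) = Mul(-14, Add(Add(28, Pow(Mul(1, 25), 2), Mul(-29, Mul(1, 25))), 10)) = Mul(-14, Add(Add(28, Pow(25, 2), Mul(-29, 25)), 10)) = Mul(-14, Add(Add(28, 625, -725), 10)) = Mul(-14, Add(-72, 10)) = Mul(-14, -62) = 868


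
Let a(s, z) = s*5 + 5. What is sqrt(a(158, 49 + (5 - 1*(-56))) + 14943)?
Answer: sqrt(15738) ≈ 125.45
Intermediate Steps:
a(s, z) = 5 + 5*s (a(s, z) = 5*s + 5 = 5 + 5*s)
sqrt(a(158, 49 + (5 - 1*(-56))) + 14943) = sqrt((5 + 5*158) + 14943) = sqrt((5 + 790) + 14943) = sqrt(795 + 14943) = sqrt(15738)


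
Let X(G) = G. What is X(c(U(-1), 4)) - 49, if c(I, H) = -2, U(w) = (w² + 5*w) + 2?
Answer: -51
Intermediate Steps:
U(w) = 2 + w² + 5*w
X(c(U(-1), 4)) - 49 = -2 - 49 = -51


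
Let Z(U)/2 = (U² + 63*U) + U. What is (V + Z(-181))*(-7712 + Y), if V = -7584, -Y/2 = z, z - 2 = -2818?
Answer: -72321600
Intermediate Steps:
z = -2816 (z = 2 - 2818 = -2816)
Y = 5632 (Y = -2*(-2816) = 5632)
Z(U) = 2*U² + 128*U (Z(U) = 2*((U² + 63*U) + U) = 2*(U² + 64*U) = 2*U² + 128*U)
(V + Z(-181))*(-7712 + Y) = (-7584 + 2*(-181)*(64 - 181))*(-7712 + 5632) = (-7584 + 2*(-181)*(-117))*(-2080) = (-7584 + 42354)*(-2080) = 34770*(-2080) = -72321600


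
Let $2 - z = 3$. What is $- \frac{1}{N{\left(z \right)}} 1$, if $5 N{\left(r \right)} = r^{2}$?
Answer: $-5$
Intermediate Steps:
$z = -1$ ($z = 2 - 3 = -1$)
$N{\left(r \right)} = \frac{r^{2}}{5}$
$- \frac{1}{N{\left(z \right)}} 1 = - \frac{1}{\frac{1}{5} \left(-1\right)^{2}} \cdot 1 = - \frac{1}{\frac{1}{5} \cdot 1} \cdot 1 = - \frac{1}{\frac{1}{5}} \cdot 1 = \left(-1\right) 5 \cdot 1 = \left(-5\right) 1 = -5$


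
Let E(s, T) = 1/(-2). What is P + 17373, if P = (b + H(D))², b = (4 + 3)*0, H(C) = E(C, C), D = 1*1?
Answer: 69493/4 ≈ 17373.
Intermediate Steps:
D = 1
E(s, T) = -½
H(C) = -½
b = 0 (b = 7*0 = 0)
P = ¼ (P = (0 - ½)² = (-½)² = ¼ ≈ 0.25000)
P + 17373 = ¼ + 17373 = 69493/4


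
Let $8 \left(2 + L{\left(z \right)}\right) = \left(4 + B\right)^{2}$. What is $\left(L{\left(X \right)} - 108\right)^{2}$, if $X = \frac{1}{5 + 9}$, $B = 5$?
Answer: $\frac{638401}{64} \approx 9975.0$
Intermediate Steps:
$X = \frac{1}{14} \approx 0.071429$
$L{\left(z \right)} = \frac{65}{8}$ ($L{\left(z \right)} = -2 + \frac{\left(4 + 5\right)^{2}}{8} = -2 + \frac{9^{2}}{8} = -2 + \frac{1}{8} \cdot 81 = -2 + \frac{81}{8} = \frac{65}{8}$)
$\left(L{\left(X \right)} - 108\right)^{2} = \left(\frac{65}{8} - 108\right)^{2} = \left(- \frac{799}{8}\right)^{2} = \frac{638401}{64}$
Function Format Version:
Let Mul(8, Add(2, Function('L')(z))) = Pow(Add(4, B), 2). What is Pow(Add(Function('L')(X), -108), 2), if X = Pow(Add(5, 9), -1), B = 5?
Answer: Rational(638401, 64) ≈ 9975.0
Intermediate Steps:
X = Rational(1, 14) (X = Pow(14, -1) = Rational(1, 14) ≈ 0.071429)
Function('L')(z) = Rational(65, 8) (Function('L')(z) = Add(-2, Mul(Rational(1, 8), Pow(Add(4, 5), 2))) = Add(-2, Mul(Rational(1, 8), Pow(9, 2))) = Add(-2, Mul(Rational(1, 8), 81)) = Add(-2, Rational(81, 8)) = Rational(65, 8))
Pow(Add(Function('L')(X), -108), 2) = Pow(Add(Rational(65, 8), -108), 2) = Pow(Rational(-799, 8), 2) = Rational(638401, 64)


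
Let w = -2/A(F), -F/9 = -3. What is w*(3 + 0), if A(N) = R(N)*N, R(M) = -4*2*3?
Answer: 1/108 ≈ 0.0092593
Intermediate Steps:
F = 27 (F = -9*(-3) = 27)
R(M) = -24 (R(M) = -8*3 = -24)
A(N) = -24*N
w = 1/324 (w = -2/((-24*27)) = -2/(-648) = -2*(-1/648) = 1/324 ≈ 0.0030864)
w*(3 + 0) = (3 + 0)/324 = (1/324)*3 = 1/108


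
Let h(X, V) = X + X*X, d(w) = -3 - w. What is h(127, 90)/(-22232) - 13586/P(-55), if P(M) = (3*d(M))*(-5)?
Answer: 18085267/1083810 ≈ 16.687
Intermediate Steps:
h(X, V) = X + X²
P(M) = 45 + 15*M (P(M) = (3*(-3 - M))*(-5) = (-9 - 3*M)*(-5) = 45 + 15*M)
h(127, 90)/(-22232) - 13586/P(-55) = (127*(1 + 127))/(-22232) - 13586/(45 + 15*(-55)) = (127*128)*(-1/22232) - 13586/(45 - 825) = 16256*(-1/22232) - 13586/(-780) = -2032/2779 - 13586*(-1/780) = -2032/2779 + 6793/390 = 18085267/1083810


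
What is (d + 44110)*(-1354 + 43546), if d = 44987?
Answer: 3759180624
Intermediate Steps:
(d + 44110)*(-1354 + 43546) = (44987 + 44110)*(-1354 + 43546) = 89097*42192 = 3759180624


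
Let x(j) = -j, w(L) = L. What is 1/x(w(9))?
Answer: -⅑ ≈ -0.11111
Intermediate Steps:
1/x(w(9)) = 1/(-1*9) = 1/(-9) = -⅑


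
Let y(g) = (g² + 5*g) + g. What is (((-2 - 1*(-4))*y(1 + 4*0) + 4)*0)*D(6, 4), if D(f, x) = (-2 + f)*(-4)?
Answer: 0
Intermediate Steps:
D(f, x) = 8 - 4*f
y(g) = g² + 6*g
(((-2 - 1*(-4))*y(1 + 4*0) + 4)*0)*D(6, 4) = (((-2 - 1*(-4))*((1 + 4*0)*(6 + (1 + 4*0))) + 4)*0)*(8 - 4*6) = (((-2 + 4)*((1 + 0)*(6 + (1 + 0))) + 4)*0)*(8 - 24) = ((2*(1*(6 + 1)) + 4)*0)*(-16) = ((2*(1*7) + 4)*0)*(-16) = ((2*7 + 4)*0)*(-16) = ((14 + 4)*0)*(-16) = (18*0)*(-16) = 0*(-16) = 0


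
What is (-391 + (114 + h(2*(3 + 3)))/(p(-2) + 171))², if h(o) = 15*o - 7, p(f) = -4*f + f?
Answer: 4749966400/31329 ≈ 1.5162e+5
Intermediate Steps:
p(f) = -3*f
h(o) = -7 + 15*o
(-391 + (114 + h(2*(3 + 3)))/(p(-2) + 171))² = (-391 + (114 + (-7 + 15*(2*(3 + 3))))/(-3*(-2) + 171))² = (-391 + (114 + (-7 + 15*(2*6)))/(6 + 171))² = (-391 + (114 + (-7 + 15*12))/177)² = (-391 + (114 + (-7 + 180))*(1/177))² = (-391 + (114 + 173)*(1/177))² = (-391 + 287*(1/177))² = (-391 + 287/177)² = (-68920/177)² = 4749966400/31329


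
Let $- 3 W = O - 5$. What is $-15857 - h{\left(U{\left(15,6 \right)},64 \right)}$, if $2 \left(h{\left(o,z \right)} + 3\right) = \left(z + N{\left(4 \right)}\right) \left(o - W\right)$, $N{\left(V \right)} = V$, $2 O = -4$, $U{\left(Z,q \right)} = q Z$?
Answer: $- \frac{56504}{3} \approx -18835.0$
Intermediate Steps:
$U{\left(Z,q \right)} = Z q$
$O = -2$ ($O = \frac{1}{2} \left(-4\right) = -2$)
$W = \frac{7}{3}$ ($W = - \frac{-2 - 5}{3} = \left(- \frac{1}{3}\right) \left(-7\right) = \frac{7}{3} \approx 2.3333$)
$h{\left(o,z \right)} = -3 + \frac{\left(4 + z\right) \left(- \frac{7}{3} + o\right)}{2}$ ($h{\left(o,z \right)} = -3 + \frac{\left(z + 4\right) \left(o - \frac{7}{3}\right)}{2} = -3 + \frac{\left(4 + z\right) \left(o - \frac{7}{3}\right)}{2} = -3 + \frac{\left(4 + z\right) \left(- \frac{7}{3} + o\right)}{2}$)
$-15857 - h{\left(U{\left(15,6 \right)},64 \right)} = -15857 - \left(- \frac{23}{3} + 2 \cdot 15 \cdot 6 - \frac{224}{3} + \frac{1}{2} \cdot 15 \cdot 6 \cdot 64\right) = -15857 - \left(- \frac{23}{3} + 2 \cdot 90 - \frac{224}{3} + \frac{1}{2} \cdot 90 \cdot 64\right) = -15857 - \left(- \frac{23}{3} + 180 - \frac{224}{3} + 2880\right) = -15857 - \frac{8933}{3} = - \frac{56504}{3}$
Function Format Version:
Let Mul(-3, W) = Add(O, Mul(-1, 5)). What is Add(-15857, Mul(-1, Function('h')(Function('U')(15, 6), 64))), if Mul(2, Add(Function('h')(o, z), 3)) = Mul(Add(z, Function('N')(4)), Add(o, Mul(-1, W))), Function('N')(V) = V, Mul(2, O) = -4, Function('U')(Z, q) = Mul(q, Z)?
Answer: Rational(-56504, 3) ≈ -18835.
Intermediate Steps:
Function('U')(Z, q) = Mul(Z, q)
O = -2 (O = Mul(Rational(1, 2), -4) = -2)
W = Rational(7, 3) (W = Mul(Rational(-1, 3), Add(-2, Mul(-1, 5))) = Mul(Rational(-1, 3), Add(-2, -5)) = Mul(Rational(-1, 3), -7) = Rational(7, 3) ≈ 2.3333)
Function('h')(o, z) = Add(-3, Mul(Rational(1, 2), Add(4, z), Add(Rational(-7, 3), o))) (Function('h')(o, z) = Add(-3, Mul(Rational(1, 2), Mul(Add(z, 4), Add(o, Mul(-1, Rational(7, 3)))))) = Add(-3, Mul(Rational(1, 2), Mul(Add(4, z), Add(o, Rational(-7, 3))))) = Add(-3, Mul(Rational(1, 2), Mul(Add(4, z), Add(Rational(-7, 3), o)))) = Add(-3, Mul(Rational(1, 2), Add(4, z), Add(Rational(-7, 3), o))))
Add(-15857, Mul(-1, Function('h')(Function('U')(15, 6), 64))) = Add(-15857, Mul(-1, Add(Rational(-23, 3), Mul(2, Mul(15, 6)), Mul(Rational(-7, 6), 64), Mul(Rational(1, 2), Mul(15, 6), 64)))) = Add(-15857, Mul(-1, Add(Rational(-23, 3), Mul(2, 90), Rational(-224, 3), Mul(Rational(1, 2), 90, 64)))) = Add(-15857, Mul(-1, Add(Rational(-23, 3), 180, Rational(-224, 3), 2880))) = Add(-15857, Mul(-1, Rational(8933, 3))) = Add(-15857, Rational(-8933, 3)) = Rational(-56504, 3)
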